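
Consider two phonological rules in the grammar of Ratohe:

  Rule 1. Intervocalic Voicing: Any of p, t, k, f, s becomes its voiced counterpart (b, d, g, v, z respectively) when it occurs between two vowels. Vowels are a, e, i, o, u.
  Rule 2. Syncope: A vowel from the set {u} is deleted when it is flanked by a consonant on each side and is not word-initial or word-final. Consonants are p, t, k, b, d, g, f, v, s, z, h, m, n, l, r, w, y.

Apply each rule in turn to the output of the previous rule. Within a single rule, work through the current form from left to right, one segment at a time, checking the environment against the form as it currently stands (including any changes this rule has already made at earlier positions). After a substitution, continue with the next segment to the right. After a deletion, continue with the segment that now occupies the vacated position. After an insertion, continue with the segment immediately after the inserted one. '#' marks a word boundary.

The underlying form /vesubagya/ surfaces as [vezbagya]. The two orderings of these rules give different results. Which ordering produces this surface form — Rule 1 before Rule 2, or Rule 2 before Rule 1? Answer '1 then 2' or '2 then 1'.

Order 1 then 2:
  1 Intervocalic Voicing: [vesubagya] → [vezubagya]
  2 Syncope: [vezubagya] → [vezbagya]
  result: [vezbagya]
Order 2 then 1:
  2 Syncope: [vesubagya] → [vesbagya]
  1 Intervocalic Voicing: no change — [vesbagya]
  result: [vesbagya]

1 then 2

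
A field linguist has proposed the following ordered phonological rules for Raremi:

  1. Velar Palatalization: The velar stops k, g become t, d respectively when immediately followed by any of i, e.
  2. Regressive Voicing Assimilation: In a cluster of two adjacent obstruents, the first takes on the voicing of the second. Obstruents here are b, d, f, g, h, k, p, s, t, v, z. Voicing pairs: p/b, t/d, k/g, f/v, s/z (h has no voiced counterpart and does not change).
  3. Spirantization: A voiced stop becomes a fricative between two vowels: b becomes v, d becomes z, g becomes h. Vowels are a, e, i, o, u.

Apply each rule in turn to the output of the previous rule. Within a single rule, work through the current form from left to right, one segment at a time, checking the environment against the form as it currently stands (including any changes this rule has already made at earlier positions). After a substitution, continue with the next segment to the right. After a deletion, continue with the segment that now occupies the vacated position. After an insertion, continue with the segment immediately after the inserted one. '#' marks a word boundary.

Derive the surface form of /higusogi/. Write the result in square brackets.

1 Velar Palatalization: [higusogi] → [higusodi]
2 Regressive Voicing Assimilation: no change — [higusodi]
3 Spirantization: [higusodi] → [hihusozi]

[hihusozi]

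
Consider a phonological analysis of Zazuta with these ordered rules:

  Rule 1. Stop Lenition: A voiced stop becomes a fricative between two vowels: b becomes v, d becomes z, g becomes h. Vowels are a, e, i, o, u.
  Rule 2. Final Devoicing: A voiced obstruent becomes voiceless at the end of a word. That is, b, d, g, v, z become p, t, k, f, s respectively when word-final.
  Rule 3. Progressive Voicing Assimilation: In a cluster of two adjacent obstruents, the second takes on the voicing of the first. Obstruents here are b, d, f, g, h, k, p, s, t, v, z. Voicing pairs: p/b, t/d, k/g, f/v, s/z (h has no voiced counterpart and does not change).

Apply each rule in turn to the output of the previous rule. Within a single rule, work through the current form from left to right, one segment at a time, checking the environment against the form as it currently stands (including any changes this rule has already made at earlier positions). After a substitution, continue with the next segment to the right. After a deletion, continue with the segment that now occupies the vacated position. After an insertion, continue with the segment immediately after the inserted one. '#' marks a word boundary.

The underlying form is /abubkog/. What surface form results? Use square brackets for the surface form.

[avubgok]

Rule 1 Stop Lenition: [abubkog] → [avubkog]
Rule 2 Final Devoicing: [avubkog] → [avubkok]
Rule 3 Progressive Voicing Assimilation: [avubkok] → [avubgok]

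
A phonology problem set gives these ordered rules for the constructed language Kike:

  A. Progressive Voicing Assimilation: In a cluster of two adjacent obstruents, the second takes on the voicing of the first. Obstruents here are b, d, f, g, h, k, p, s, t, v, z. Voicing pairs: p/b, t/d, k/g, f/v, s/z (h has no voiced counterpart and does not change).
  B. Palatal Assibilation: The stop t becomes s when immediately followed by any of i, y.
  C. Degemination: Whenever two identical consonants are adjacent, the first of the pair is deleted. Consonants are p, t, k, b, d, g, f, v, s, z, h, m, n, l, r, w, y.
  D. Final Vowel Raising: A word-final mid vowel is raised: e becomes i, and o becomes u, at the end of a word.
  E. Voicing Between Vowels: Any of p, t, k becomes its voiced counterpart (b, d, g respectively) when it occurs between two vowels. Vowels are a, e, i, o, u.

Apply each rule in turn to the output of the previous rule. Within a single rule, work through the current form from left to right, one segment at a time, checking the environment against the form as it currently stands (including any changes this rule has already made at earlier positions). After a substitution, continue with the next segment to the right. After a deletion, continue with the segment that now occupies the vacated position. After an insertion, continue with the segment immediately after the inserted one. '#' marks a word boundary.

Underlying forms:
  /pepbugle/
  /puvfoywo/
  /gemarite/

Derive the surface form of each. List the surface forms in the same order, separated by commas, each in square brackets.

[pebugli], [puvoywu], [gemaridi]

/pepbugle/:
  A Progressive Voicing Assimilation: [pepbugle] → [peppugle]
  B Palatal Assibilation: no change — [peppugle]
  C Degemination: [peppugle] → [pepugle]
  D Final Vowel Raising: [pepugle] → [pepugli]
  E Voicing Between Vowels: [pepugli] → [pebugli]
/puvfoywo/:
  A Progressive Voicing Assimilation: [puvfoywo] → [puvvoywo]
  B Palatal Assibilation: no change — [puvvoywo]
  C Degemination: [puvvoywo] → [puvoywo]
  D Final Vowel Raising: [puvoywo] → [puvoywu]
  E Voicing Between Vowels: no change — [puvoywu]
/gemarite/:
  A Progressive Voicing Assimilation: no change — [gemarite]
  B Palatal Assibilation: no change — [gemarite]
  C Degemination: no change — [gemarite]
  D Final Vowel Raising: [gemarite] → [gemariti]
  E Voicing Between Vowels: [gemariti] → [gemaridi]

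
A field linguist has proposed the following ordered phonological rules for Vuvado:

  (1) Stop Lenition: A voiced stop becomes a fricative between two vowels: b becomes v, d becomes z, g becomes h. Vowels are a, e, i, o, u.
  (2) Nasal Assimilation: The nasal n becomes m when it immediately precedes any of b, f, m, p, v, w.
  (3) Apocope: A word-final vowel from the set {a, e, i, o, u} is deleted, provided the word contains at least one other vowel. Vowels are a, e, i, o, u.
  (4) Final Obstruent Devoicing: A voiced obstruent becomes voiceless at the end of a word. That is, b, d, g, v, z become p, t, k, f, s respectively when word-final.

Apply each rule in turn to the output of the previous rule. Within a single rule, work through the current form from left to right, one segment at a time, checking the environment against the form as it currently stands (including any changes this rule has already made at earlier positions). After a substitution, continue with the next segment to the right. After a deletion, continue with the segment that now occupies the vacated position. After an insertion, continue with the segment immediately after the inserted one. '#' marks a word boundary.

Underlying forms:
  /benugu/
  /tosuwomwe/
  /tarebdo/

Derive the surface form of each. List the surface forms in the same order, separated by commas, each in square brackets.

[benuh], [tosuwomw], [tarebt]

/benugu/:
  (1) Stop Lenition: [benugu] → [benuhu]
  (2) Nasal Assimilation: no change — [benuhu]
  (3) Apocope: [benuhu] → [benuh]
  (4) Final Obstruent Devoicing: no change — [benuh]
/tosuwomwe/:
  (1) Stop Lenition: no change — [tosuwomwe]
  (2) Nasal Assimilation: no change — [tosuwomwe]
  (3) Apocope: [tosuwomwe] → [tosuwomw]
  (4) Final Obstruent Devoicing: no change — [tosuwomw]
/tarebdo/:
  (1) Stop Lenition: no change — [tarebdo]
  (2) Nasal Assimilation: no change — [tarebdo]
  (3) Apocope: [tarebdo] → [tarebd]
  (4) Final Obstruent Devoicing: [tarebd] → [tarebt]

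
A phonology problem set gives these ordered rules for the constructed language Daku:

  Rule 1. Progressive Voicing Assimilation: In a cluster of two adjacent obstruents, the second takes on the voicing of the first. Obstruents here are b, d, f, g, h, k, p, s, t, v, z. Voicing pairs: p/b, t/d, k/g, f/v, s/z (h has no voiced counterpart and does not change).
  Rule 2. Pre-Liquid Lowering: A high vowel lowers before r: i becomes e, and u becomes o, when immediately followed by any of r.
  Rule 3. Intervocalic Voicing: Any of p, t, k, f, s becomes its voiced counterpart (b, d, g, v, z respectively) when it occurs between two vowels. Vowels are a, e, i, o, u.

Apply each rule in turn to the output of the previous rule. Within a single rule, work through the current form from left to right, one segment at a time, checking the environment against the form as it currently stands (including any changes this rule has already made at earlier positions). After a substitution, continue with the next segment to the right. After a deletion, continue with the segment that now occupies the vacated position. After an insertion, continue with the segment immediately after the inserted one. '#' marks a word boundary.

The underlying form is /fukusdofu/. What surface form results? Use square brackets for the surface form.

[fugustovu]

Rule 1 Progressive Voicing Assimilation: [fukusdofu] → [fukustofu]
Rule 2 Pre-Liquid Lowering: no change — [fukustofu]
Rule 3 Intervocalic Voicing: [fukustofu] → [fugustovu]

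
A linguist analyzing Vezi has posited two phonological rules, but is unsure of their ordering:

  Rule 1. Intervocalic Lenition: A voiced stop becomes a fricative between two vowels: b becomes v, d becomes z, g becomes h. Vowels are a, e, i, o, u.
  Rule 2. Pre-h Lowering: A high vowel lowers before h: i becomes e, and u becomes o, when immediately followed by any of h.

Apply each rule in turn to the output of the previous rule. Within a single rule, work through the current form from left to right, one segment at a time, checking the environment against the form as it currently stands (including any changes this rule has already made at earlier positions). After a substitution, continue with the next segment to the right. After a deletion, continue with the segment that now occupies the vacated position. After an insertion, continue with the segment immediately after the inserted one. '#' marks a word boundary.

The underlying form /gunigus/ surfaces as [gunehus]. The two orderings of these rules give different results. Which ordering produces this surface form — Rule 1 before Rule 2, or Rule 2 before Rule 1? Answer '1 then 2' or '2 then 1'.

1 then 2

Order 1 then 2:
  1 Intervocalic Lenition: [gunigus] → [gunihus]
  2 Pre-h Lowering: [gunihus] → [gunehus]
  result: [gunehus]
Order 2 then 1:
  2 Pre-h Lowering: no change — [gunigus]
  1 Intervocalic Lenition: [gunigus] → [gunihus]
  result: [gunihus]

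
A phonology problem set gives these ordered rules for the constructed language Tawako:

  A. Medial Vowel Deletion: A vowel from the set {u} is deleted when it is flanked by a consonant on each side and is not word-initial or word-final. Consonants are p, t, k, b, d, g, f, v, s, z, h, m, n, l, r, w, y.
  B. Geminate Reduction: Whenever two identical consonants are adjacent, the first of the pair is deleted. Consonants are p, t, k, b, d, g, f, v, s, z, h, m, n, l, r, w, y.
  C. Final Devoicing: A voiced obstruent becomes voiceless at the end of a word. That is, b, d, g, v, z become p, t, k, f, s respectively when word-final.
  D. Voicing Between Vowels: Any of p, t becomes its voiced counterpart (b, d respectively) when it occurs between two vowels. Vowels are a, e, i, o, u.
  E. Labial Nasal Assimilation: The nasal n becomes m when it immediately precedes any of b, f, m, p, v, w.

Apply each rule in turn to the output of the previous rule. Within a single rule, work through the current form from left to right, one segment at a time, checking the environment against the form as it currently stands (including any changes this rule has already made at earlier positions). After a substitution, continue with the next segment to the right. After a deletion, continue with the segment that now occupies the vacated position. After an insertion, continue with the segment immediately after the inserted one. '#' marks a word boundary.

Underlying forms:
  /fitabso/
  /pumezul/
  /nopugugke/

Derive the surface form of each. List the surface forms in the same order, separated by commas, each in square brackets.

[fidabso], [pmezl], [nopgke]

/fitabso/:
  A Medial Vowel Deletion: no change — [fitabso]
  B Geminate Reduction: no change — [fitabso]
  C Final Devoicing: no change — [fitabso]
  D Voicing Between Vowels: [fitabso] → [fidabso]
  E Labial Nasal Assimilation: no change — [fidabso]
/pumezul/:
  A Medial Vowel Deletion: [pumezul] → [pmezl]
  B Geminate Reduction: no change — [pmezl]
  C Final Devoicing: no change — [pmezl]
  D Voicing Between Vowels: no change — [pmezl]
  E Labial Nasal Assimilation: no change — [pmezl]
/nopugugke/:
  A Medial Vowel Deletion: [nopugugke] → [nopggke]
  B Geminate Reduction: [nopggke] → [nopgke]
  C Final Devoicing: no change — [nopgke]
  D Voicing Between Vowels: no change — [nopgke]
  E Labial Nasal Assimilation: no change — [nopgke]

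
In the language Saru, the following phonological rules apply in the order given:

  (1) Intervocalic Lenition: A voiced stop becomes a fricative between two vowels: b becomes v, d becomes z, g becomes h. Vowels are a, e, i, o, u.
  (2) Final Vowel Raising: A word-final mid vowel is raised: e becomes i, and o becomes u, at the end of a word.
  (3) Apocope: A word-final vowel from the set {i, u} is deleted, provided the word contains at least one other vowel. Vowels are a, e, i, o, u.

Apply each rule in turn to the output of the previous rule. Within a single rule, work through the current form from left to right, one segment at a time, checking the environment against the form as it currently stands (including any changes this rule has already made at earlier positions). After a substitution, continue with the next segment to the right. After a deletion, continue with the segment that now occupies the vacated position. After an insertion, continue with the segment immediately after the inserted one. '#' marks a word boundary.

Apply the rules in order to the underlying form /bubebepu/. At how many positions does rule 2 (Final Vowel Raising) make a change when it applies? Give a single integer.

0

(1) Intervocalic Lenition: [bubebepu] → [buvevepu]
(2) Final Vowel Raising: no change — [buvevepu]
(3) Apocope: [buvevepu] → [buvevep]
Rule 2 changed 0 position(s).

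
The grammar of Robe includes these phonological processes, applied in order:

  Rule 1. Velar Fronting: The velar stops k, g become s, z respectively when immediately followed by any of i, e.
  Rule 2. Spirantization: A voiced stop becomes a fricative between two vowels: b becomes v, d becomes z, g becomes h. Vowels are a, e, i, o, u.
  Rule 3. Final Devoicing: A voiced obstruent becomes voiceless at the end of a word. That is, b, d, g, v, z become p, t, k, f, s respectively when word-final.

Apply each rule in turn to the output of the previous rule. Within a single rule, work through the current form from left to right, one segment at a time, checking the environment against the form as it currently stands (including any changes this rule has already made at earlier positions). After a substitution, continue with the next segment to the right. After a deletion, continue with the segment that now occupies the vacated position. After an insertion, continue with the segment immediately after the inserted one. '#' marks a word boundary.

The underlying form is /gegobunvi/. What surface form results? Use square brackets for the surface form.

Rule 1 Velar Fronting: [gegobunvi] → [zegobunvi]
Rule 2 Spirantization: [zegobunvi] → [zehovunvi]
Rule 3 Final Devoicing: no change — [zehovunvi]

[zehovunvi]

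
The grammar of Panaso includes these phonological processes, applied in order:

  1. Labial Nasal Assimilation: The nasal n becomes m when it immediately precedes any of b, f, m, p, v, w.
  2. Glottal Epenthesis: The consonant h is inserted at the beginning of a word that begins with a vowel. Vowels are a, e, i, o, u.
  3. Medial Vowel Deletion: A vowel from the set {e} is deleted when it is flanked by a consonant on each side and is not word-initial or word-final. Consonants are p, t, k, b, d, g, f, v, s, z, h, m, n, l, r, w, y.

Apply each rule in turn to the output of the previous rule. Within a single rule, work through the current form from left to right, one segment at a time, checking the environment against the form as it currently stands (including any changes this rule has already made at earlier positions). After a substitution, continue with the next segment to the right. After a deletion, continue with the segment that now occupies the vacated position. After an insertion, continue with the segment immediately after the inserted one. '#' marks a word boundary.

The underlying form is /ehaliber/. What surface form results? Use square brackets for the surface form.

1 Labial Nasal Assimilation: no change — [ehaliber]
2 Glottal Epenthesis: [ehaliber] → [hehaliber]
3 Medial Vowel Deletion: [hehaliber] → [hhalibr]

[hhalibr]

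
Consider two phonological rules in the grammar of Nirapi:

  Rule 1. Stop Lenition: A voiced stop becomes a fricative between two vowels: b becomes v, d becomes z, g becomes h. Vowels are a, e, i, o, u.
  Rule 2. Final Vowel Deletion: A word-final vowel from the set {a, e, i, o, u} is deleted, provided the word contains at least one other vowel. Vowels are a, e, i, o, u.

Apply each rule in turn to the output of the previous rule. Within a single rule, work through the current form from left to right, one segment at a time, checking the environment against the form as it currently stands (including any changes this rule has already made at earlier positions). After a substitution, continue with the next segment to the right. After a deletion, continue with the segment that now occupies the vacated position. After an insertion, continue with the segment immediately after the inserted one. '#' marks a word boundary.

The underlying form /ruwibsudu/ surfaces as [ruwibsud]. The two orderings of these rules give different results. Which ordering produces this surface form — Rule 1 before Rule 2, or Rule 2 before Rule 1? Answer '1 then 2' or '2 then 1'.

Order 1 then 2:
  1 Stop Lenition: [ruwibsudu] → [ruwibsuzu]
  2 Final Vowel Deletion: [ruwibsuzu] → [ruwibsuz]
  result: [ruwibsuz]
Order 2 then 1:
  2 Final Vowel Deletion: [ruwibsudu] → [ruwibsud]
  1 Stop Lenition: no change — [ruwibsud]
  result: [ruwibsud]

2 then 1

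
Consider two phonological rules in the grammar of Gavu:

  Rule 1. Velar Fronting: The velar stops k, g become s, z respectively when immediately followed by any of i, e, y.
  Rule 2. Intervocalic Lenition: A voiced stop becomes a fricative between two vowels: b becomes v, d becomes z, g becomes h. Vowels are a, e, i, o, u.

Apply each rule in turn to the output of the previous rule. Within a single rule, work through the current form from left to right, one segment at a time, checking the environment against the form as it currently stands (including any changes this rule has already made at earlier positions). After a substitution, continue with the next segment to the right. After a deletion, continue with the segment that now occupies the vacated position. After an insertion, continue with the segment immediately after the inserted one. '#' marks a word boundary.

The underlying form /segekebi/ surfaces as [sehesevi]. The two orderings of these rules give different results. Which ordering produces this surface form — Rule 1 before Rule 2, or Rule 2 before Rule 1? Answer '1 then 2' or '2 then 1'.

2 then 1

Order 1 then 2:
  1 Velar Fronting: [segekebi] → [sezesebi]
  2 Intervocalic Lenition: [sezesebi] → [sezesevi]
  result: [sezesevi]
Order 2 then 1:
  2 Intervocalic Lenition: [segekebi] → [sehekevi]
  1 Velar Fronting: [sehekevi] → [sehesevi]
  result: [sehesevi]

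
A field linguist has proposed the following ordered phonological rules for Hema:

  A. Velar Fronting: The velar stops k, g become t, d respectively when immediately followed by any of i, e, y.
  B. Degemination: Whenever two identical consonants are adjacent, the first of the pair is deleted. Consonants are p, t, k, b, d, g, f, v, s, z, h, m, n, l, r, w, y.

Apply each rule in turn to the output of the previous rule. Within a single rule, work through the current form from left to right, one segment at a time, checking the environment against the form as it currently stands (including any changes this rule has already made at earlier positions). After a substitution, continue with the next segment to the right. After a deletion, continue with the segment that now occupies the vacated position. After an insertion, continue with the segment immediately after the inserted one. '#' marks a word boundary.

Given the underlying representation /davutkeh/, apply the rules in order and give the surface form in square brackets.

[davuteh]

A Velar Fronting: [davutkeh] → [davutteh]
B Degemination: [davutteh] → [davuteh]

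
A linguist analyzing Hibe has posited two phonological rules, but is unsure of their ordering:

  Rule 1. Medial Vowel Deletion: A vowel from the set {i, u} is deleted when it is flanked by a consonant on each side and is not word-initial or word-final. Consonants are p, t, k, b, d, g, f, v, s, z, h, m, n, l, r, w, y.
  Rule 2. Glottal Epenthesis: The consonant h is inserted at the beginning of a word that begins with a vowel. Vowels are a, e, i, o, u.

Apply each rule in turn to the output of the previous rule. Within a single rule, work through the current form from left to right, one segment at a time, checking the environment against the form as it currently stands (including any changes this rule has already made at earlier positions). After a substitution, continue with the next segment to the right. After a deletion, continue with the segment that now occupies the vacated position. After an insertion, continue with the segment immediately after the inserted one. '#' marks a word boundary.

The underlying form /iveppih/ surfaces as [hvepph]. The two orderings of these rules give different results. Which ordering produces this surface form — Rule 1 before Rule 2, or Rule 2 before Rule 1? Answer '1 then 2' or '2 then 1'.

Order 1 then 2:
  1 Medial Vowel Deletion: [iveppih] → [ivepph]
  2 Glottal Epenthesis: [ivepph] → [hivepph]
  result: [hivepph]
Order 2 then 1:
  2 Glottal Epenthesis: [iveppih] → [hiveppih]
  1 Medial Vowel Deletion: [hiveppih] → [hvepph]
  result: [hvepph]

2 then 1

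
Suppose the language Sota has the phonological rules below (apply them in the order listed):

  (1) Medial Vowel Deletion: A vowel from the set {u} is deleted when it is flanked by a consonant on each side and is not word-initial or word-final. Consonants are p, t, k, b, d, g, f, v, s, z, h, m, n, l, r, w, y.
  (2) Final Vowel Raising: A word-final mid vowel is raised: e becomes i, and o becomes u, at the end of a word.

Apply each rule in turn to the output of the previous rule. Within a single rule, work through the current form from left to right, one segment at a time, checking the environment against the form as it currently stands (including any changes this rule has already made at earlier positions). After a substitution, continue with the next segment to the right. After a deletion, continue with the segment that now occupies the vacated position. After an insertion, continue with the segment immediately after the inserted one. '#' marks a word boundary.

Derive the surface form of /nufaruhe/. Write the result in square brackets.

[nfarhi]

(1) Medial Vowel Deletion: [nufaruhe] → [nfarhe]
(2) Final Vowel Raising: [nfarhe] → [nfarhi]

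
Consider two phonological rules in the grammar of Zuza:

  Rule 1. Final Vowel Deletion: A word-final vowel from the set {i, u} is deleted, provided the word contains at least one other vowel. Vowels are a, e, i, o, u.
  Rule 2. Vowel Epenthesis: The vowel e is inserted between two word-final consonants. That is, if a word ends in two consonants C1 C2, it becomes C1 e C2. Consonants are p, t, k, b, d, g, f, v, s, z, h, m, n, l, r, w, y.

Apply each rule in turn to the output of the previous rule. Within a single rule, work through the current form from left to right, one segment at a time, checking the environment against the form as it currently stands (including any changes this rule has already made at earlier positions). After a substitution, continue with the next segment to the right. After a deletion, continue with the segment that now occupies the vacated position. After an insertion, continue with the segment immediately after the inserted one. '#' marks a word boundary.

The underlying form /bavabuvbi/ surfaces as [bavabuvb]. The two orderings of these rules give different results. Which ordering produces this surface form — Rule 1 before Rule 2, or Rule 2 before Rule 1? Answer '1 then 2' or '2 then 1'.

2 then 1

Order 1 then 2:
  1 Final Vowel Deletion: [bavabuvbi] → [bavabuvb]
  2 Vowel Epenthesis: [bavabuvb] → [bavabuveb]
  result: [bavabuveb]
Order 2 then 1:
  2 Vowel Epenthesis: no change — [bavabuvbi]
  1 Final Vowel Deletion: [bavabuvbi] → [bavabuvb]
  result: [bavabuvb]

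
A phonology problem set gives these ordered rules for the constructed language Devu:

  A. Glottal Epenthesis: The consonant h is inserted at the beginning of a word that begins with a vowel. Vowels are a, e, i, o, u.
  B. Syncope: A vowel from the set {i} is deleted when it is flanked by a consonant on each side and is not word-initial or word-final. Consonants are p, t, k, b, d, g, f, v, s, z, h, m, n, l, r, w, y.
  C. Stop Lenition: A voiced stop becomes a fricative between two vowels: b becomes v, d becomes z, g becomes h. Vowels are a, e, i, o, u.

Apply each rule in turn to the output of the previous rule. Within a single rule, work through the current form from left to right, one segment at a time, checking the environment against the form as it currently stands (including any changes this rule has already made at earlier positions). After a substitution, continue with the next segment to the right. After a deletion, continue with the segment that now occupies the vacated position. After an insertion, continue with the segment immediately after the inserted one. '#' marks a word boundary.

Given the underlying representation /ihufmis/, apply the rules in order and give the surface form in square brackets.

A Glottal Epenthesis: [ihufmis] → [hihufmis]
B Syncope: [hihufmis] → [hhufms]
C Stop Lenition: no change — [hhufms]

[hhufms]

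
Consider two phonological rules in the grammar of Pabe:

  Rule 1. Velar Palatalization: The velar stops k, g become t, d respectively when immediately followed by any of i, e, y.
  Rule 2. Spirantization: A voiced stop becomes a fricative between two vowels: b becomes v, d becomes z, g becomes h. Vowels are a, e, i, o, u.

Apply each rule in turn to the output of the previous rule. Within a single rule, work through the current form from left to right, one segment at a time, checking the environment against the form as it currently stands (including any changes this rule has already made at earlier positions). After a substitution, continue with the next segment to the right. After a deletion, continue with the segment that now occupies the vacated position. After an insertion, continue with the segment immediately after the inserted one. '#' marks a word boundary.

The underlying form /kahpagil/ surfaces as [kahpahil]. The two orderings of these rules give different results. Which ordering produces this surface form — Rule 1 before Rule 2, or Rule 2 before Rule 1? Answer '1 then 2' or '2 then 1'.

Order 1 then 2:
  1 Velar Palatalization: [kahpagil] → [kahpadil]
  2 Spirantization: [kahpadil] → [kahpazil]
  result: [kahpazil]
Order 2 then 1:
  2 Spirantization: [kahpagil] → [kahpahil]
  1 Velar Palatalization: no change — [kahpahil]
  result: [kahpahil]

2 then 1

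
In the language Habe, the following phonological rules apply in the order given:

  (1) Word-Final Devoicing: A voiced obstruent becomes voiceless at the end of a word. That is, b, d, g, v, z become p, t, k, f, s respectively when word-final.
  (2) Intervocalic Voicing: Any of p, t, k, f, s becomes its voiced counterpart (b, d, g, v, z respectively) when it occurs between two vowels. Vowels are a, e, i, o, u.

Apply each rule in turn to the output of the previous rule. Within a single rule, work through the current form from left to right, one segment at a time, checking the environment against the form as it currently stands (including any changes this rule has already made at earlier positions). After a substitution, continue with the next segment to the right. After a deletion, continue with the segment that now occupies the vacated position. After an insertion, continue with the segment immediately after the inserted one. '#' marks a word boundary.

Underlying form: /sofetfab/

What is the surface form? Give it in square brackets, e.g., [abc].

(1) Word-Final Devoicing: [sofetfab] → [sofetfap]
(2) Intervocalic Voicing: [sofetfap] → [sovetfap]

[sovetfap]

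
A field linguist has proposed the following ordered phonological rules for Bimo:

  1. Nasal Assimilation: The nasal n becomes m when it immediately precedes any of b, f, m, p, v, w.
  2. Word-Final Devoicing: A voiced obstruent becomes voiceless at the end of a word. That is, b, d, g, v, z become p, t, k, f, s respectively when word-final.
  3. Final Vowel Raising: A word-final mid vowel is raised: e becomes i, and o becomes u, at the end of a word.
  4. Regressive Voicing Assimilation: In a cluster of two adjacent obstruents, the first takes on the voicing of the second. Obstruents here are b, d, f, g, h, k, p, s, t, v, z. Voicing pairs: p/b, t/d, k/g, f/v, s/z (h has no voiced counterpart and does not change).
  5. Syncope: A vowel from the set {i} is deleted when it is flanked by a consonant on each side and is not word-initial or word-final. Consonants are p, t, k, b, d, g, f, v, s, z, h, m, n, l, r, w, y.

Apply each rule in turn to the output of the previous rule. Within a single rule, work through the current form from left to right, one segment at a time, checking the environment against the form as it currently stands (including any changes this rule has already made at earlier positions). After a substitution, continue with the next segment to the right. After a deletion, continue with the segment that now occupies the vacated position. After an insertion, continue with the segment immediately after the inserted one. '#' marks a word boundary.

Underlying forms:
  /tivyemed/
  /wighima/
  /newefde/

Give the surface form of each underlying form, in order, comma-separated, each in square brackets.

/tivyemed/:
  1 Nasal Assimilation: no change — [tivyemed]
  2 Word-Final Devoicing: [tivyemed] → [tivyemet]
  3 Final Vowel Raising: no change — [tivyemet]
  4 Regressive Voicing Assimilation: no change — [tivyemet]
  5 Syncope: [tivyemet] → [tvyemet]
/wighima/:
  1 Nasal Assimilation: no change — [wighima]
  2 Word-Final Devoicing: no change — [wighima]
  3 Final Vowel Raising: no change — [wighima]
  4 Regressive Voicing Assimilation: [wighima] → [wikhima]
  5 Syncope: [wikhima] → [wkhma]
/newefde/:
  1 Nasal Assimilation: no change — [newefde]
  2 Word-Final Devoicing: no change — [newefde]
  3 Final Vowel Raising: [newefde] → [newefdi]
  4 Regressive Voicing Assimilation: [newefdi] → [newevdi]
  5 Syncope: no change — [newevdi]

[tvyemet], [wkhma], [newevdi]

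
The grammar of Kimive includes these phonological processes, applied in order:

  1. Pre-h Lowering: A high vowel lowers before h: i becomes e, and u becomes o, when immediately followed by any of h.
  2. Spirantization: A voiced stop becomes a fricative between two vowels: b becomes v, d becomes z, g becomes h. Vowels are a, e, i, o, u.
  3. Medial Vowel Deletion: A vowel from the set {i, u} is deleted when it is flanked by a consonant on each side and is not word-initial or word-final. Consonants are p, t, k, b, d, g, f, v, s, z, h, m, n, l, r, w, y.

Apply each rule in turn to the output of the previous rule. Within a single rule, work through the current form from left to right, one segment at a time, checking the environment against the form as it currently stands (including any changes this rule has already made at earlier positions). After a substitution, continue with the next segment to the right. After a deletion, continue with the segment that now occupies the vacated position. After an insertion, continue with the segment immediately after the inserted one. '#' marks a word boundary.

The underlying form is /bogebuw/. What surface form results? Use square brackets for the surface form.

1 Pre-h Lowering: no change — [bogebuw]
2 Spirantization: [bogebuw] → [bohevuw]
3 Medial Vowel Deletion: [bohevuw] → [bohevw]

[bohevw]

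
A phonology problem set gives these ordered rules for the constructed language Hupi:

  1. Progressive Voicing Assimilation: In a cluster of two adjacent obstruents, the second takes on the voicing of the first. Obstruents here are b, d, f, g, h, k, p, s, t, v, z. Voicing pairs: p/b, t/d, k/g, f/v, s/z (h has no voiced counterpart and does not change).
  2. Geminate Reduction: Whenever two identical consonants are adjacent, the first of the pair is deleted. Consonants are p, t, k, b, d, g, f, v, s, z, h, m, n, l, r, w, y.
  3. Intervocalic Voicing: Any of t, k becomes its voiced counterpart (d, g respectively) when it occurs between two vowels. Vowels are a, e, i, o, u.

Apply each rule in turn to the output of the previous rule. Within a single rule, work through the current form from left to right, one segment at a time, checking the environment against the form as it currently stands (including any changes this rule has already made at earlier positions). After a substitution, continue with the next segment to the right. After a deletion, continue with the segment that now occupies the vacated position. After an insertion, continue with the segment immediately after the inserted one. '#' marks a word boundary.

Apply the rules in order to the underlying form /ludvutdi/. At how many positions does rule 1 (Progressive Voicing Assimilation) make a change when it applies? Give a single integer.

1 Progressive Voicing Assimilation: [ludvutdi] → [ludvutti]
2 Geminate Reduction: [ludvutti] → [ludvuti]
3 Intervocalic Voicing: [ludvuti] → [ludvudi]
Rule 1 changed 1 position(s).

1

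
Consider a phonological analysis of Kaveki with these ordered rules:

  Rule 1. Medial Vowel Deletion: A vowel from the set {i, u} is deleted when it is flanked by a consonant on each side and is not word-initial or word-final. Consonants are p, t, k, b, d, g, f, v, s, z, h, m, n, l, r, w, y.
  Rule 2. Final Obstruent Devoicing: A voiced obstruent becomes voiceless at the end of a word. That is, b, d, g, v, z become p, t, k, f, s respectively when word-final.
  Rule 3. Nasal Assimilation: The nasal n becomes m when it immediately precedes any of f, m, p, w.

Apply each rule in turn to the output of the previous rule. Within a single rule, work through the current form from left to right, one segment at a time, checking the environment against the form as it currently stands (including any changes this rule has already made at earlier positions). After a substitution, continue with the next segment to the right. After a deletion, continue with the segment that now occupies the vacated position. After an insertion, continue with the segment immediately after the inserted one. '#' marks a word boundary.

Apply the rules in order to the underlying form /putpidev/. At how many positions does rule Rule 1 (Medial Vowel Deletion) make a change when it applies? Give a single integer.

2

Rule 1 Medial Vowel Deletion: [putpidev] → [ptpdev]
Rule 2 Final Obstruent Devoicing: [ptpdev] → [ptpdef]
Rule 3 Nasal Assimilation: no change — [ptpdef]
Rule Rule 1 changed 2 position(s).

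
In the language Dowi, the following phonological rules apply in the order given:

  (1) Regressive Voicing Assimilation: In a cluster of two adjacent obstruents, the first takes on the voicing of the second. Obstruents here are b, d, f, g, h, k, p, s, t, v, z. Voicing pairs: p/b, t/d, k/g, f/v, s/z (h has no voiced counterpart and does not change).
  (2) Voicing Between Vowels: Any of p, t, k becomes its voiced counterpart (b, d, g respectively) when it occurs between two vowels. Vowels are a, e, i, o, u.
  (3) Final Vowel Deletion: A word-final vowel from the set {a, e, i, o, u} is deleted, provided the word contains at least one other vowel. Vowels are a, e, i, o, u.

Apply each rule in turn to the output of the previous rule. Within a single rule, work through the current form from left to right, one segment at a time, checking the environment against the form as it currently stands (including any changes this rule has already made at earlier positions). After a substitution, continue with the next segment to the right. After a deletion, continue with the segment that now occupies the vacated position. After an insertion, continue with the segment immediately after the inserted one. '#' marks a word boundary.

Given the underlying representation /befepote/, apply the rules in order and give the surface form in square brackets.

[befebod]

(1) Regressive Voicing Assimilation: no change — [befepote]
(2) Voicing Between Vowels: [befepote] → [befebode]
(3) Final Vowel Deletion: [befebode] → [befebod]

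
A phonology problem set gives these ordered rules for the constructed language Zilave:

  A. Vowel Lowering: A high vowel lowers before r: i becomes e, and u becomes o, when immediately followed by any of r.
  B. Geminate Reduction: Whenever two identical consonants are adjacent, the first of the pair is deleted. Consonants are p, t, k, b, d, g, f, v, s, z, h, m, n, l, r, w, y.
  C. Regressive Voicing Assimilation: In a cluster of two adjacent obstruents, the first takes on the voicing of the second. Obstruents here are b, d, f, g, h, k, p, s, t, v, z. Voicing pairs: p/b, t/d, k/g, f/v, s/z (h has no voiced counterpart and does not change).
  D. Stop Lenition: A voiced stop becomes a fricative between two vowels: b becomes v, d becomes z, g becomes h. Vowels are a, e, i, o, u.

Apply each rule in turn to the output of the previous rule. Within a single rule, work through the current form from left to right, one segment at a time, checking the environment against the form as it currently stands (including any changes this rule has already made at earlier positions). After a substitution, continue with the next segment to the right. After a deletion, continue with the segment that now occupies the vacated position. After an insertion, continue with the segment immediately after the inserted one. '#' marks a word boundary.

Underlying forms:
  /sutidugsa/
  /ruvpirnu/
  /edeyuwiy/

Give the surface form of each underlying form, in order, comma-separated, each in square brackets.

/sutidugsa/:
  A Vowel Lowering: no change — [sutidugsa]
  B Geminate Reduction: no change — [sutidugsa]
  C Regressive Voicing Assimilation: [sutidugsa] → [sutiduksa]
  D Stop Lenition: [sutiduksa] → [sutizuksa]
/ruvpirnu/:
  A Vowel Lowering: [ruvpirnu] → [ruvpernu]
  B Geminate Reduction: no change — [ruvpernu]
  C Regressive Voicing Assimilation: [ruvpernu] → [rufpernu]
  D Stop Lenition: no change — [rufpernu]
/edeyuwiy/:
  A Vowel Lowering: no change — [edeyuwiy]
  B Geminate Reduction: no change — [edeyuwiy]
  C Regressive Voicing Assimilation: no change — [edeyuwiy]
  D Stop Lenition: [edeyuwiy] → [ezeyuwiy]

[sutizuksa], [rufpernu], [ezeyuwiy]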